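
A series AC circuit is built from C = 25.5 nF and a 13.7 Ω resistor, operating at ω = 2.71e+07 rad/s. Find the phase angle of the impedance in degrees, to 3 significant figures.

-6.03°

X_C = 1/(ωC) = 1.45 Ω
Z = 13.7 − j1.45 Ω
|Z| = √(13.7² + 1.45²) = 13.8 Ω
∠Z = arctan(-1.45/13.7) = -6.03°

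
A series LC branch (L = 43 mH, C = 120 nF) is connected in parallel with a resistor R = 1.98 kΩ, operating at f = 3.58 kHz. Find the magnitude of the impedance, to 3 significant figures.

571 Ω

ω = 2πf = 22490 rad/s
X_L = ωL = 967 Ω
X_C = 1/(ωC) = 370 Ω
Branch 1: Z₁ = R = 1980 Ω
Branch 2 (series LC): Z₂ = j(X_L − X_C) = j597 Ω
Parallel: Z = Z₁Z₂/(Z₁+Z₂), |Z| = 571 Ω, ∠Z = 73.2°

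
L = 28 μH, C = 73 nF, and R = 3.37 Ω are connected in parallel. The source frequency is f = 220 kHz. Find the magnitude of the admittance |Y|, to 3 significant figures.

306 mS

ω = 2πf = 1.382e+06 rad/s
X_L = ωL = 38.7 Ω
X_C = 1/(ωC) = 9.91 Ω
Parallel: admittances add. Y = 1/R + 1/(jωL) + jωC
Y = (0.297 + j0.0751) S
|Y| = 0.306 S → |Z| = 1/|Y| = 3.27 Ω, ∠Z = −∠Y = -14.2°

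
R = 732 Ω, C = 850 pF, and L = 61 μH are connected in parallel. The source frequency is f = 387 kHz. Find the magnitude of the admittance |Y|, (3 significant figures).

4.87 mS

ω = 2πf = 2.432e+06 rad/s
X_L = ωL = 148 Ω
X_C = 1/(ωC) = 484 Ω
Parallel: admittances add. Y = 1/R + 1/(jωL) + jωC
Y = (0.00137 − j0.00468) S
|Y| = 0.00487 S → |Z| = 1/|Y| = 205 Ω, ∠Z = −∠Y = 73.7°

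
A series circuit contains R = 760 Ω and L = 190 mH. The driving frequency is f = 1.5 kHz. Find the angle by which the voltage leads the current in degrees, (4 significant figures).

ω = 2πf = 9425 rad/s
X_L = ωL = 1791 Ω
Z = 760.0 + j1791 Ω
|Z| = √(760.0² + 1791²) = 1945 Ω
∠Z = arctan(1791/760.0) = 67.00°

67.00°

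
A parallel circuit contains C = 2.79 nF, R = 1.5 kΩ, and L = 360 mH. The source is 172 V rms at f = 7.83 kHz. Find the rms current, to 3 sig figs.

116 mA

ω = 2πf = 49200 rad/s
X_L = ωL = 17700 Ω
X_C = 1/(ωC) = 7290 Ω
Parallel: admittances add. Y = 1/R + 1/(jωL) + jωC
Y = (0.000667 + j8.08e-05) S
|Y| = 0.000672 S → |Z| = 1/|Y| = 1490 Ω, ∠Z = −∠Y = -6.91°
I = V/|Z| = 172/1490 = 116 mA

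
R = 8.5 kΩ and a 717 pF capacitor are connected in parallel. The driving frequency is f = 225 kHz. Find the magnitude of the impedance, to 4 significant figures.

980.0 Ω

ω = 2πf = 1.414e+06 rad/s
X_C = 1/(ωC) = 986.5 Ω
Parallel: admittances add. Y = 1/R + jωC
Y = (0.0001176 + j0.001014) S
|Y| = 0.001020 S → |Z| = 1/|Y| = 980.0 Ω, ∠Z = −∠Y = -83.38°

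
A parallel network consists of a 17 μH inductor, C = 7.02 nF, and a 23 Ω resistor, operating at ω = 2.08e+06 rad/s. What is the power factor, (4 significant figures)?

0.9539

X_L = ωL = 35.36 Ω
X_C = 1/(ωC) = 68.49 Ω
Parallel: admittances add. Y = 1/R + 1/(jωL) + jωC
Y = (0.04348 − j0.01368) S
|Y| = 0.04558 S → |Z| = 1/|Y| = 21.94 Ω, ∠Z = −∠Y = 17.46°
cos φ = cos(17.46°) = 0.9539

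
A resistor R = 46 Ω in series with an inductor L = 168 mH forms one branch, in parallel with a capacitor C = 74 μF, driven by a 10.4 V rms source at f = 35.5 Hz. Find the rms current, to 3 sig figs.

149 mA

ω = 2πf = 223.1 rad/s
X_L = ωL = 37.5 Ω
X_C = 1/(ωC) = 60.6 Ω
Branch 1 (R+jX_L): Z₁ = 46.0 + j37.5 Ω, |Z₁| = 59.3 Ω
Branch 2 (−jX_C): Z₂ = −j60.6 Ω
Parallel: Z = Z₁Z₂/(Z₁+Z₂), |Z| = 69.8 Ω, ∠Z = -24.2°
I = V/|Z| = 10.4/69.8 = 149 mA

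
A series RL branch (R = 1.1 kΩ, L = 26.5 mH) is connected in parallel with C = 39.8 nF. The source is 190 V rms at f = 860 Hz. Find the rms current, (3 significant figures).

171 mA

ω = 2πf = 5404 rad/s
X_L = ωL = 143 Ω
X_C = 1/(ωC) = 4650 Ω
Branch 1 (R+jX_L): Z₁ = 1100 + j143 Ω, |Z₁| = 1110 Ω
Branch 2 (−jX_C): Z₂ = −j4650 Ω
Parallel: Z = Z₁Z₂/(Z₁+Z₂), |Z| = 1110 Ω, ∠Z = -6.30°
I = V/|Z| = 190/1110 = 171 mA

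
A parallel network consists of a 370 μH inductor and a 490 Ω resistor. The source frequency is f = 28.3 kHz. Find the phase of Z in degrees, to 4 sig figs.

82.35°

ω = 2πf = 177800 rad/s
X_L = ωL = 65.79 Ω
Parallel: admittances add. Y = 1/R + 1/(jωL)
Y = (0.002041 − j0.01520) S
|Y| = 0.01534 S → |Z| = 1/|Y| = 65.21 Ω, ∠Z = −∠Y = 82.35°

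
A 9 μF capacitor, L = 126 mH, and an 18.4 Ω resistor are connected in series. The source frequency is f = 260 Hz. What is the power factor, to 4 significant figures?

ω = 2πf = 1634 rad/s
X_L = ωL = 205.8 Ω
X_C = 1/(ωC) = 68.01 Ω
Net reactance X = X_L − X_C = 137.8 Ω
Z = 18.40 + j137.8 Ω
|Z| = √(18.40² + 137.8²) = 139.0 Ω
∠Z = arctan(137.8/18.40) = 82.40°
cos φ = cos(82.40°) = 0.1323

0.1323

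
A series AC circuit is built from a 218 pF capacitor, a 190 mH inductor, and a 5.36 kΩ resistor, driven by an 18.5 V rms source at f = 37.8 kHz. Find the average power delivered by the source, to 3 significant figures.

2.64 mW

ω = 2πf = 237500 rad/s
X_L = ωL = 45100 Ω
X_C = 1/(ωC) = 19300 Ω
Net reactance X = X_L − X_C = 25800 Ω
Z = 5360 + j25800 Ω
|Z| = √(5360² + 25800²) = 26400 Ω
∠Z = arctan(25800/5360) = 78.3°
I = V/|Z| = 702 μA
P = VI cos φ = 18.5 × 0.000702 × cos(78.3°) = 2.64 mW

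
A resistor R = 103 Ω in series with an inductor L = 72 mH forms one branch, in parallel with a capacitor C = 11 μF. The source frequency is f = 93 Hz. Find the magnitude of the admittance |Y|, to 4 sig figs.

8.855 mS

ω = 2πf = 584.3 rad/s
X_L = ωL = 42.07 Ω
X_C = 1/(ωC) = 155.6 Ω
Branch 1 (R+jX_L): Z₁ = 103.0 + j42.07 Ω, |Z₁| = 111.3 Ω
Branch 2 (−jX_C): Z₂ = −j155.6 Ω
Parallel: Z = Z₁Z₂/(Z₁+Z₂), |Z| = 112.9 Ω, ∠Z = -20.00°
|Y| = 1/|Z| = 8.855 mS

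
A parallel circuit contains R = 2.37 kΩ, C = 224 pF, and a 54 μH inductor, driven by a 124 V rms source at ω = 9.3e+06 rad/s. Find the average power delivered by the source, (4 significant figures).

6.488 W

X_L = ωL = 502.2 Ω
X_C = 1/(ωC) = 480.0 Ω
Parallel: admittances add. Y = 1/R + 1/(jωL) + jωC
Y = (0.0004219 + j9.196e-05) S
|Y| = 0.0004318 S → |Z| = 1/|Y| = 2316 Ω, ∠Z = −∠Y = -12.30°
I = V/|Z| = 53.55 mA
P = VI cos φ = 124 × 0.05355 × cos(-12.30°) = 6.488 W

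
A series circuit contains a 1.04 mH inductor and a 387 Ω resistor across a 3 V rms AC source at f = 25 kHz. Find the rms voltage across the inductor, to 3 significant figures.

1.17 V

ω = 2πf = 157100 rad/s
X_L = ωL = 163 Ω
Z = 387 + j163 Ω
|Z| = √(387² + 163²) = 420 Ω
I = V/|Z| = 7.14 mA
V_L = I·|Z_L| = 0.00714 × 163 = 1.17 V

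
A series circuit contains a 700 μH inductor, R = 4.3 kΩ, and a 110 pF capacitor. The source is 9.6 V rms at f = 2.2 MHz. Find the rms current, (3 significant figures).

961 μA

ω = 2πf = 1.382e+07 rad/s
X_L = ωL = 9680 Ω
X_C = 1/(ωC) = 658 Ω
Net reactance X = X_L − X_C = 9020 Ω
Z = 4300 + j9020 Ω
|Z| = √(4300² + 9020²) = 9990 Ω
I = V/|Z| = 9.6/9990 = 961 μA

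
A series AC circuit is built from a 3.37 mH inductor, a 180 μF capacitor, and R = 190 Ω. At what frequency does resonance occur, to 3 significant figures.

204 Hz

ω₀ = 1/√(LC) = 1/√(0.00337 × 0.00018) = 1284 rad/s
f₀ = ω₀/(2π) = 204 Hz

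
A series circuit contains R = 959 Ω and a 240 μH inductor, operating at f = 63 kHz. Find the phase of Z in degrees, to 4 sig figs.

5.657°

ω = 2πf = 395800 rad/s
X_L = ωL = 95.00 Ω
Z = 959.0 + j95.00 Ω
|Z| = √(959.0² + 95.00²) = 963.7 Ω
∠Z = arctan(95.00/959.0) = 5.657°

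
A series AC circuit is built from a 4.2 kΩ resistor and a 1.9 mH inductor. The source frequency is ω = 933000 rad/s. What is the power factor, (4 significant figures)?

0.9213

X_L = ωL = 1773 Ω
Z = 4200 + j1773 Ω
|Z| = √(4200² + 1773²) = 4559 Ω
∠Z = arctan(1773/4200) = 22.88°
cos φ = cos(22.88°) = 0.9213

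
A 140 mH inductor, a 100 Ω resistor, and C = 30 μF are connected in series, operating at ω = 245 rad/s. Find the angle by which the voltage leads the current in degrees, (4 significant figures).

X_L = ωL = 34.30 Ω
X_C = 1/(ωC) = 136.1 Ω
Net reactance X = X_L − X_C = -101.8 Ω
Z = 100.0 − j101.8 Ω
|Z| = √(100.0² + 101.8²) = 142.7 Ω
∠Z = arctan(-101.8/100.0) = -45.50°

-45.50°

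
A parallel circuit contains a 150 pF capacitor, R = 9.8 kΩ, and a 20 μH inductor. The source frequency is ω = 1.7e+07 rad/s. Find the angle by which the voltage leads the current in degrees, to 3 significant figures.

X_L = ωL = 340 Ω
X_C = 1/(ωC) = 392 Ω
Parallel: admittances add. Y = 1/R + 1/(jωL) + jωC
Y = (0.000102 − j0.000391) S
|Y| = 0.000404 S → |Z| = 1/|Y| = 2470 Ω, ∠Z = −∠Y = 75.4°

75.4°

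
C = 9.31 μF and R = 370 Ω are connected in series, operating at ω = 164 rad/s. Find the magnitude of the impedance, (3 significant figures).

X_C = 1/(ωC) = 655 Ω
Z = 370 − j655 Ω
|Z| = √(370² + 655²) = 752 Ω

752 Ω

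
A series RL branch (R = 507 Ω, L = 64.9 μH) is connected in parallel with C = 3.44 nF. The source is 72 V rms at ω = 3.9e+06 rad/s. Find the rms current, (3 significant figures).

916 mA

X_L = ωL = 253 Ω
X_C = 1/(ωC) = 74.5 Ω
Branch 1 (R+jX_L): Z₁ = 507 + j253 Ω, |Z₁| = 567 Ω
Branch 2 (−jX_C): Z₂ = −j74.5 Ω
Parallel: Z = Z₁Z₂/(Z₁+Z₂), |Z| = 78.6 Ω, ∠Z = -82.9°
I = V/|Z| = 72/78.6 = 916 mA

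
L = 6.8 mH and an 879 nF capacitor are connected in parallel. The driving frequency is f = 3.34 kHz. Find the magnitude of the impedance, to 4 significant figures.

ω = 2πf = 20990 rad/s
X_L = ωL = 142.7 Ω
X_C = 1/(ωC) = 54.21 Ω
Parallel: admittances add. Y = 1/(jωL) + jωC
Y = (0 + j0.01144) S
|Y| = 0.01144 S → |Z| = 1/|Y| = 87.42 Ω, ∠Z = −∠Y = -90.00°

87.42 Ω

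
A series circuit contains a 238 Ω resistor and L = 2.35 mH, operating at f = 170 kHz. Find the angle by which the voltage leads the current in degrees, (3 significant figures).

84.6°

ω = 2πf = 1.068e+06 rad/s
X_L = ωL = 2510 Ω
Z = 238 + j2510 Ω
|Z| = √(238² + 2510²) = 2520 Ω
∠Z = arctan(2510/238) = 84.6°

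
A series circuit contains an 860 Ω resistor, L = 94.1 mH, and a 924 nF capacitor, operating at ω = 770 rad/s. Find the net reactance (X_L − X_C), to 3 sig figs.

-1330 Ω

X_L = ωL = 72.5 Ω
X_C = 1/(ωC) = 1410 Ω
X = 72.5 − 1410 = -1330 Ω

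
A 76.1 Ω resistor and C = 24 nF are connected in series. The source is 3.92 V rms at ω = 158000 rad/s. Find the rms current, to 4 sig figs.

14.28 mA

X_C = 1/(ωC) = 263.7 Ω
Z = 76.10 − j263.7 Ω
|Z| = √(76.10² + 263.7²) = 274.5 Ω
I = V/|Z| = 3.92/274.5 = 14.28 mA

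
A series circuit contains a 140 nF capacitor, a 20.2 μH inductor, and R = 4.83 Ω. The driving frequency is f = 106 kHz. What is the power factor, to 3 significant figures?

0.871

ω = 2πf = 666000 rad/s
X_L = ωL = 13.5 Ω
X_C = 1/(ωC) = 10.7 Ω
Net reactance X = X_L − X_C = 2.73 Ω
Z = 4.83 + j2.73 Ω
|Z| = √(4.83² + 2.73²) = 5.55 Ω
∠Z = arctan(2.73/4.83) = 29.5°
cos φ = cos(29.5°) = 0.871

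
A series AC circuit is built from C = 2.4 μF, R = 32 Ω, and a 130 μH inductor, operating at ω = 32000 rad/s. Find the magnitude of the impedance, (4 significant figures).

X_L = ωL = 4.160 Ω
X_C = 1/(ωC) = 13.02 Ω
Net reactance X = X_L − X_C = -8.861 Ω
Z = 32.00 − j8.861 Ω
|Z| = √(32.00² + 8.861²) = 33.20 Ω

33.20 Ω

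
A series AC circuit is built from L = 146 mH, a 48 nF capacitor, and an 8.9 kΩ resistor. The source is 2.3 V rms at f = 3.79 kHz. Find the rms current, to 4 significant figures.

ω = 2πf = 23810 rad/s
X_L = ωL = 3477 Ω
X_C = 1/(ωC) = 874.9 Ω
Net reactance X = X_L − X_C = 2602 Ω
Z = 8900 + j2602 Ω
|Z| = √(8900² + 2602²) = 9273 Ω
I = V/|Z| = 2.3/9273 = 248.0 μA

248.0 μA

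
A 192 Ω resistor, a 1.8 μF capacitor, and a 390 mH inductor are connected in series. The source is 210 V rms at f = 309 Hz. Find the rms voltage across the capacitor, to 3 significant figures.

118 V

ω = 2πf = 1942 rad/s
X_L = ωL = 757 Ω
X_C = 1/(ωC) = 286 Ω
Net reactance X = X_L − X_C = 471 Ω
Z = 192 + j471 Ω
|Z| = √(192² + 471²) = 509 Ω
I = V/|Z| = 413 mA
V_C = I·|Z_C| = 0.413 × 286 = 118 V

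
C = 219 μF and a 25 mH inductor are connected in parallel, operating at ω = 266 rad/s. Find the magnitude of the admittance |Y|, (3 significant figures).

X_L = ωL = 6.65 Ω
X_C = 1/(ωC) = 17.2 Ω
Parallel: admittances add. Y = 1/(jωL) + jωC
Y = (0 − j0.0921) S
|Y| = 0.0921 S → |Z| = 1/|Y| = 10.9 Ω, ∠Z = −∠Y = 90.0°

92.1 mS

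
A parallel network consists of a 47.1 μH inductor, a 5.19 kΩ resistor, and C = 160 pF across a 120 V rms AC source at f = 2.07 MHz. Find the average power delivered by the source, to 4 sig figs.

2.775 W

ω = 2πf = 1.301e+07 rad/s
X_L = ωL = 612.6 Ω
X_C = 1/(ωC) = 480.5 Ω
Parallel: admittances add. Y = 1/R + 1/(jωL) + jωC
Y = (0.0001927 + j0.0004486) S
|Y| = 0.0004882 S → |Z| = 1/|Y| = 2048 Ω, ∠Z = −∠Y = -66.76°
I = V/|Z| = 58.59 mA
P = VI cos φ = 120 × 0.05859 × cos(-66.76°) = 2.775 W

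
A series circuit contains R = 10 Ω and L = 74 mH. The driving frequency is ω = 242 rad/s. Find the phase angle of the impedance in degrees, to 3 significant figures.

X_L = ωL = 17.9 Ω
Z = 10.0 + j17.9 Ω
|Z| = √(10.0² + 17.9²) = 20.5 Ω
∠Z = arctan(17.9/10.0) = 60.8°

60.8°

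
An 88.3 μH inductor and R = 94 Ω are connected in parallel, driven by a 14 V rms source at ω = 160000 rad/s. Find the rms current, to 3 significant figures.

X_L = ωL = 14.1 Ω
Parallel: admittances add. Y = 1/R + 1/(jωL)
Y = (0.0106 − j0.0708) S
|Y| = 0.0716 S → |Z| = 1/|Y| = 14.0 Ω, ∠Z = −∠Y = 81.5°
I = V/|Z| = 14/14.0 = 1.00 A

1.00 A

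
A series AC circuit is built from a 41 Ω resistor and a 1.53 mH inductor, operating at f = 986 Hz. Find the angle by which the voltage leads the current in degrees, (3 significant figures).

ω = 2πf = 6195 rad/s
X_L = ωL = 9.48 Ω
Z = 41.0 + j9.48 Ω
|Z| = √(41.0² + 9.48²) = 42.1 Ω
∠Z = arctan(9.48/41.0) = 13.0°

13.0°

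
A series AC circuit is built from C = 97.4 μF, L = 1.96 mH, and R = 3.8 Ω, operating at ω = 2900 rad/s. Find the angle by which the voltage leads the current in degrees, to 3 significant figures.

29.4°

X_L = ωL = 5.68 Ω
X_C = 1/(ωC) = 3.54 Ω
Net reactance X = X_L − X_C = 2.14 Ω
Z = 3.80 + j2.14 Ω
|Z| = √(3.80² + 2.14²) = 4.36 Ω
∠Z = arctan(2.14/3.80) = 29.4°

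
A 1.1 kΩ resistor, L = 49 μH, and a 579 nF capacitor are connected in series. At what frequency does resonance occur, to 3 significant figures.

ω₀ = 1/√(LC) = 1/√(4.9e-05 × 5.79e-07) = 187700 rad/s
f₀ = ω₀/(2π) = 29.9 kHz

29.9 kHz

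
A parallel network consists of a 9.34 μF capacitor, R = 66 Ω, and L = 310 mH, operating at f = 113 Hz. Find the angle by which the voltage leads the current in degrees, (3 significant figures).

ω = 2πf = 710.0 rad/s
X_L = ωL = 220 Ω
X_C = 1/(ωC) = 151 Ω
Parallel: admittances add. Y = 1/R + 1/(jωL) + jωC
Y = (0.0152 + j0.00209) S
|Y| = 0.0153 S → |Z| = 1/|Y| = 65.4 Ω, ∠Z = −∠Y = -7.85°

-7.85°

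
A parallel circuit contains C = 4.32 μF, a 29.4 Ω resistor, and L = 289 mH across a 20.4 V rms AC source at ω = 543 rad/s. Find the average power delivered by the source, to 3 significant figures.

14.2 W

X_L = ωL = 157 Ω
X_C = 1/(ωC) = 426 Ω
Parallel: admittances add. Y = 1/R + 1/(jωL) + jωC
Y = (0.0340 − j0.00403) S
|Y| = 0.0343 S → |Z| = 1/|Y| = 29.2 Ω, ∠Z = −∠Y = 6.75°
I = V/|Z| = 699 mA
P = VI cos φ = 20.4 × 0.699 × cos(6.75°) = 14.2 W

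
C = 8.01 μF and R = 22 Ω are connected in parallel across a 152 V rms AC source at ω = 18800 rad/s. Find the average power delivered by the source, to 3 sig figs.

1.05 kW

X_C = 1/(ωC) = 6.64 Ω
Parallel: admittances add. Y = 1/R + jωC
Y = (0.0455 + j0.151) S
|Y| = 0.157 S → |Z| = 1/|Y| = 6.36 Ω, ∠Z = −∠Y = -73.2°
I = V/|Z| = 23.9 A
P = VI cos φ = 152 × 23.9 × cos(-73.2°) = 1.05 kW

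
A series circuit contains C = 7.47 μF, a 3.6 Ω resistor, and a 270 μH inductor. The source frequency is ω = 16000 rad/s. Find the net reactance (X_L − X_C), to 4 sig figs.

X_L = ωL = 4.320 Ω
X_C = 1/(ωC) = 8.367 Ω
X = 4.320 − 8.367 = -4.047 Ω

-4.047 Ω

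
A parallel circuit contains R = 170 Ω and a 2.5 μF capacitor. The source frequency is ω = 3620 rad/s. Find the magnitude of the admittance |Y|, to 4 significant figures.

X_C = 1/(ωC) = 110.5 Ω
Parallel: admittances add. Y = 1/R + jωC
Y = (0.005882 + j0.009050) S
|Y| = 0.01079 S → |Z| = 1/|Y| = 92.65 Ω, ∠Z = −∠Y = -56.98°

10.79 mS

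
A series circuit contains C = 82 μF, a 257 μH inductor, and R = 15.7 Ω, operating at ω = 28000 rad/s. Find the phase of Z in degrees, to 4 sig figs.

X_L = ωL = 7.196 Ω
X_C = 1/(ωC) = 0.4355 Ω
Net reactance X = X_L − X_C = 6.760 Ω
Z = 15.70 + j6.760 Ω
|Z| = √(15.70² + 6.760²) = 17.09 Ω
∠Z = arctan(6.760/15.70) = 23.30°

23.30°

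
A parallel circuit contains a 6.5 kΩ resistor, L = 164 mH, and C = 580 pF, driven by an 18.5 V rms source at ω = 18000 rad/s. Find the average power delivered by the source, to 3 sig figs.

52.7 mW

X_L = ωL = 2950 Ω
X_C = 1/(ωC) = 95800 Ω
Parallel: admittances add. Y = 1/R + 1/(jωL) + jωC
Y = (0.000154 − j0.000328) S
|Y| = 0.000363 S → |Z| = 1/|Y| = 2760 Ω, ∠Z = −∠Y = 64.9°
I = V/|Z| = 6.71 mA
P = VI cos φ = 18.5 × 0.00671 × cos(64.9°) = 52.7 mW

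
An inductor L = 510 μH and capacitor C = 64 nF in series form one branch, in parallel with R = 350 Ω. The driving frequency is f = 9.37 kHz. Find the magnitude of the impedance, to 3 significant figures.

ω = 2πf = 58870 rad/s
X_L = ωL = 30.0 Ω
X_C = 1/(ωC) = 265 Ω
Branch 1: Z₁ = R = 350 Ω
Branch 2 (series LC): Z₂ = j(X_L − X_C) = −j235 Ω
Parallel: Z = Z₁Z₂/(Z₁+Z₂), |Z| = 195 Ω, ∠Z = -56.1°

195 Ω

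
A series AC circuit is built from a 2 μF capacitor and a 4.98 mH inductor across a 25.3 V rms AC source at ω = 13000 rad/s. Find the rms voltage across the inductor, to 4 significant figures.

X_L = ωL = 64.74 Ω
X_C = 1/(ωC) = 38.46 Ω
Net reactance X = X_L − X_C = 26.28 Ω
Z = j26.28 Ω
|Z| = √(0² + 26.28²) = 26.28 Ω
I = V/|Z| = 962.8 mA
V_L = I·|Z_L| = 0.9628 × 64.74 = 62.33 V

62.33 V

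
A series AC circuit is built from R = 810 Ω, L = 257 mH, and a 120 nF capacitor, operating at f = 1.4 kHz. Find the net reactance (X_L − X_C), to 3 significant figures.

1310 Ω

ω = 2πf = 8796 rad/s
X_L = ωL = 2260 Ω
X_C = 1/(ωC) = 947 Ω
X = 2260 − 947 = 1310 Ω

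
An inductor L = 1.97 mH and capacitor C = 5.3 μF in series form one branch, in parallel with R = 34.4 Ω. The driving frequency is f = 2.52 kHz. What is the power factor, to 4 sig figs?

ω = 2πf = 15830 rad/s
X_L = ωL = 31.19 Ω
X_C = 1/(ωC) = 11.92 Ω
Branch 1: Z₁ = R = 34.40 Ω
Branch 2 (series LC): Z₂ = j(X_L − X_C) = j19.28 Ω
Parallel: Z = Z₁Z₂/(Z₁+Z₂), |Z| = 16.82 Ω, ∠Z = 60.74°
cos φ = cos(60.74°) = 0.4888

0.4888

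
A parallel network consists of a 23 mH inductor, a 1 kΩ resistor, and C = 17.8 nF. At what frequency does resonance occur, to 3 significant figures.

7.87 kHz

ω₀ = 1/√(LC) = 1/√(0.023 × 1.78e-08) = 49420 rad/s
f₀ = ω₀/(2π) = 7.87 kHz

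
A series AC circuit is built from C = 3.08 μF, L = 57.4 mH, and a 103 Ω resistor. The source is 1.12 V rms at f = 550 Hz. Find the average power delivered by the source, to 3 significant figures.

ω = 2πf = 3456 rad/s
X_L = ωL = 198 Ω
X_C = 1/(ωC) = 94.0 Ω
Net reactance X = X_L − X_C = 104 Ω
Z = 103 + j104 Ω
|Z| = √(103² + 104²) = 147 Ω
∠Z = arctan(104/103) = 45.4°
I = V/|Z| = 7.64 mA
P = VI cos φ = 1.12 × 0.00764 × cos(45.4°) = 6.01 mW

6.01 mW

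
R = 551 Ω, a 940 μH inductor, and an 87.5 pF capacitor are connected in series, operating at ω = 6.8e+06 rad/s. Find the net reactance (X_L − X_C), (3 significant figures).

X_L = ωL = 6390 Ω
X_C = 1/(ωC) = 1680 Ω
X = 6390 − 1680 = 4710 Ω

4710 Ω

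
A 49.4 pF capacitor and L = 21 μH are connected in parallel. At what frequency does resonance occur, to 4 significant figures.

ω₀ = 1/√(LC) = 1/√(2.1e-05 × 4.94e-11) = 3.105e+07 rad/s
f₀ = ω₀/(2π) = 4.941 MHz

4.941 MHz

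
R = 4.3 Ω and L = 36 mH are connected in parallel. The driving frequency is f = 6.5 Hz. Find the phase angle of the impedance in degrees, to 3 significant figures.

ω = 2πf = 40.84 rad/s
X_L = ωL = 1.47 Ω
Parallel: admittances add. Y = 1/R + 1/(jωL)
Y = (0.233 − j0.680) S
|Y| = 0.719 S → |Z| = 1/|Y| = 1.39 Ω, ∠Z = −∠Y = 71.1°

71.1°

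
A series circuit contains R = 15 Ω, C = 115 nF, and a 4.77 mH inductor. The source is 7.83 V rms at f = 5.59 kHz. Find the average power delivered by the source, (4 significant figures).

ω = 2πf = 35120 rad/s
X_L = ωL = 167.5 Ω
X_C = 1/(ωC) = 247.6 Ω
Net reactance X = X_L − X_C = -80.04 Ω
Z = 15.00 − j80.04 Ω
|Z| = √(15.00² + 80.04²) = 81.43 Ω
∠Z = arctan(-80.04/15.00) = -79.39°
I = V/|Z| = 96.15 mA
P = VI cos φ = 7.83 × 0.09615 × cos(-79.39°) = 138.7 mW

138.7 mW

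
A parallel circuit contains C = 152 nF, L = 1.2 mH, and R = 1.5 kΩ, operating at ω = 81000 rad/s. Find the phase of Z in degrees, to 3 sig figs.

-71.8°

X_L = ωL = 97.2 Ω
X_C = 1/(ωC) = 81.2 Ω
Parallel: admittances add. Y = 1/R + 1/(jωL) + jωC
Y = (0.000667 + j0.00202) S
|Y| = 0.00213 S → |Z| = 1/|Y| = 469 Ω, ∠Z = −∠Y = -71.8°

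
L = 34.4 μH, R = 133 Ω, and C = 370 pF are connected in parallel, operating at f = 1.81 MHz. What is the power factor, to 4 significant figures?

0.9767

ω = 2πf = 1.137e+07 rad/s
X_L = ωL = 391.2 Ω
X_C = 1/(ωC) = 237.7 Ω
Parallel: admittances add. Y = 1/R + 1/(jωL) + jωC
Y = (0.007519 + j0.001652) S
|Y| = 0.007698 S → |Z| = 1/|Y| = 129.9 Ω, ∠Z = −∠Y = -12.39°
cos φ = cos(-12.39°) = 0.9767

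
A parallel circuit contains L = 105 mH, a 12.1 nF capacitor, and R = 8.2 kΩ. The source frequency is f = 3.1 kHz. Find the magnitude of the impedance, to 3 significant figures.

ω = 2πf = 19480 rad/s
X_L = ωL = 2050 Ω
X_C = 1/(ωC) = 4240 Ω
Parallel: admittances add. Y = 1/R + 1/(jωL) + jωC
Y = (0.000122 − j0.000253) S
|Y| = 0.000281 S → |Z| = 1/|Y| = 3560 Ω, ∠Z = −∠Y = 64.3°

3560 Ω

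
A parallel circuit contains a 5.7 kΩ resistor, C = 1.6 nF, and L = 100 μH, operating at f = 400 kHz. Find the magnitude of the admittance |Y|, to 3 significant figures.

180 μS

ω = 2πf = 2.513e+06 rad/s
X_L = ωL = 251 Ω
X_C = 1/(ωC) = 249 Ω
Parallel: admittances add. Y = 1/R + 1/(jωL) + jωC
Y = (0.000175 + j4.24e-05) S
|Y| = 0.000180 S → |Z| = 1/|Y| = 5540 Ω, ∠Z = −∠Y = -13.6°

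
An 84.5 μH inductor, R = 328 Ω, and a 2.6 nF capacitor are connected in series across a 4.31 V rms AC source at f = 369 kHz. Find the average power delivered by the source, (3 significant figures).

ω = 2πf = 2.318e+06 rad/s
X_L = ωL = 196 Ω
X_C = 1/(ωC) = 166 Ω
Net reactance X = X_L − X_C = 30.0 Ω
Z = 328 + j30.0 Ω
|Z| = √(328² + 30.0²) = 329 Ω
∠Z = arctan(30.0/328) = 5.23°
I = V/|Z| = 13.1 mA
P = VI cos φ = 4.31 × 0.0131 × cos(5.23°) = 56.2 mW

56.2 mW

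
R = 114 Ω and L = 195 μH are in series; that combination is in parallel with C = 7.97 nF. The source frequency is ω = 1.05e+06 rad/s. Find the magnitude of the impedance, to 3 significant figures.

X_L = ωL = 205 Ω
X_C = 1/(ωC) = 119 Ω
Branch 1 (R+jX_L): Z₁ = 114 + j205 Ω, |Z₁| = 234 Ω
Branch 2 (−jX_C): Z₂ = −j119 Ω
Parallel: Z = Z₁Z₂/(Z₁+Z₂), |Z| = 197 Ω, ∠Z = -65.9°

197 Ω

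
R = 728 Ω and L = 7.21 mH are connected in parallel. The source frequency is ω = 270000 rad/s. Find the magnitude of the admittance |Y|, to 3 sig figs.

1.47 mS

X_L = ωL = 1950 Ω
Parallel: admittances add. Y = 1/R + 1/(jωL)
Y = (0.00137 − j0.000514) S
|Y| = 0.00147 S → |Z| = 1/|Y| = 682 Ω, ∠Z = −∠Y = 20.5°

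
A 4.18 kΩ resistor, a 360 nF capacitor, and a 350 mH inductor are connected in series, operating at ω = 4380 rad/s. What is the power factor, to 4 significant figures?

0.9777

X_L = ωL = 1533 Ω
X_C = 1/(ωC) = 634.2 Ω
Net reactance X = X_L − X_C = 898.8 Ω
Z = 4180 + j898.8 Ω
|Z| = √(4180² + 898.8²) = 4276 Ω
∠Z = arctan(898.8/4180) = 12.14°
cos φ = cos(12.14°) = 0.9777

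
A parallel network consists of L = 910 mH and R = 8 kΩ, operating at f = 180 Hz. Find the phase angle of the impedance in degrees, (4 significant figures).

82.67°

ω = 2πf = 1131 rad/s
X_L = ωL = 1029 Ω
Parallel: admittances add. Y = 1/R + 1/(jωL)
Y = (0.0001250 − j0.0009716) S
|Y| = 0.0009796 S → |Z| = 1/|Y| = 1021 Ω, ∠Z = −∠Y = 82.67°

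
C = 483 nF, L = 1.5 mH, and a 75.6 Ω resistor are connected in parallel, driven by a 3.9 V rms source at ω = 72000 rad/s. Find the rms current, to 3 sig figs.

112 mA

X_L = ωL = 108 Ω
X_C = 1/(ωC) = 28.8 Ω
Parallel: admittances add. Y = 1/R + 1/(jωL) + jωC
Y = (0.0132 + j0.0255) S
|Y| = 0.0287 S → |Z| = 1/|Y| = 34.8 Ω, ∠Z = −∠Y = -62.6°
I = V/|Z| = 3.9/34.8 = 112 mA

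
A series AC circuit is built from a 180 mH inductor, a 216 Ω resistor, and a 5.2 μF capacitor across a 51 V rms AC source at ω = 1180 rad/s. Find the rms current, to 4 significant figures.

X_L = ωL = 212.4 Ω
X_C = 1/(ωC) = 163.0 Ω
Net reactance X = X_L − X_C = 49.43 Ω
Z = 216.0 + j49.43 Ω
|Z| = √(216.0² + 49.43²) = 221.6 Ω
I = V/|Z| = 51/221.6 = 230.2 mA

230.2 mA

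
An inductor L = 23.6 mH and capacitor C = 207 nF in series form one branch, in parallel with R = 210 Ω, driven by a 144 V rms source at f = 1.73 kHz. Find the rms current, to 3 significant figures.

ω = 2πf = 10870 rad/s
X_L = ωL = 257 Ω
X_C = 1/(ωC) = 444 Ω
Branch 1: Z₁ = R = 210 Ω
Branch 2 (series LC): Z₂ = j(X_L − X_C) = −j188 Ω
Parallel: Z = Z₁Z₂/(Z₁+Z₂), |Z| = 140 Ω, ∠Z = -48.2°
I = V/|Z| = 144/140 = 1.03 A

1.03 A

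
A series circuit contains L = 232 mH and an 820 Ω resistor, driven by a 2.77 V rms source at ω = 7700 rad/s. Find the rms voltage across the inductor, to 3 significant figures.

2.52 V

X_L = ωL = 1790 Ω
Z = 820 + j1790 Ω
|Z| = √(820² + 1790²) = 1970 Ω
I = V/|Z| = 1.41 mA
V_L = I·|Z_L| = 0.00141 × 1790 = 2.52 V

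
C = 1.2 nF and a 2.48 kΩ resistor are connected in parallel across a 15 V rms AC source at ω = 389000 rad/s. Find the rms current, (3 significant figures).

9.25 mA

X_C = 1/(ωC) = 2140 Ω
Parallel: admittances add. Y = 1/R + jωC
Y = (0.000403 + j0.000467) S
|Y| = 0.000617 S → |Z| = 1/|Y| = 1620 Ω, ∠Z = −∠Y = -49.2°
I = V/|Z| = 15/1620 = 9.25 mA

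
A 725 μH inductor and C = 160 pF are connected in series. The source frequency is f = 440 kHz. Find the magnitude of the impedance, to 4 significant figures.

ω = 2πf = 2.765e+06 rad/s
X_L = ωL = 2004 Ω
X_C = 1/(ωC) = 2261 Ω
Net reactance X = X_L − X_C = -256.4 Ω
Z = − j256.4 Ω
|Z| = √(0² + 256.4²) = 256.4 Ω

256.4 Ω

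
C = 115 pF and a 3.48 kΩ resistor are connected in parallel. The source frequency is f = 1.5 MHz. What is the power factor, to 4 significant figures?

ω = 2πf = 9.425e+06 rad/s
X_C = 1/(ωC) = 922.6 Ω
Parallel: admittances add. Y = 1/R + jωC
Y = (0.0002874 + j0.001084) S
|Y| = 0.001121 S → |Z| = 1/|Y| = 891.8 Ω, ∠Z = −∠Y = -75.15°
cos φ = cos(-75.15°) = 0.2563

0.2563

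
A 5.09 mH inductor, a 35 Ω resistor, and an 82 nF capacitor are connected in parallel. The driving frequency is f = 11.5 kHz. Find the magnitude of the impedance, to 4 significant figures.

ω = 2πf = 72260 rad/s
X_L = ωL = 367.8 Ω
X_C = 1/(ωC) = 168.8 Ω
Parallel: admittances add. Y = 1/R + 1/(jωL) + jωC
Y = (0.02857 + j0.003206) S
|Y| = 0.02875 S → |Z| = 1/|Y| = 34.78 Ω, ∠Z = −∠Y = -6.403°

34.78 Ω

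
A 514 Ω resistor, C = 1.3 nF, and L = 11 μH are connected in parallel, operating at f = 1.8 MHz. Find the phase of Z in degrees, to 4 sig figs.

-73.73°

ω = 2πf = 1.131e+07 rad/s
X_L = ωL = 124.4 Ω
X_C = 1/(ωC) = 68.01 Ω
Parallel: admittances add. Y = 1/R + 1/(jωL) + jωC
Y = (0.001946 + j0.006665) S
|Y| = 0.006943 S → |Z| = 1/|Y| = 144.0 Ω, ∠Z = −∠Y = -73.73°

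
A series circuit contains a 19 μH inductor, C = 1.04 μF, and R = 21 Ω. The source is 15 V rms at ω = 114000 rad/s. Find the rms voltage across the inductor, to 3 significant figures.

X_L = ωL = 2.17 Ω
X_C = 1/(ωC) = 8.43 Ω
Net reactance X = X_L − X_C = -6.27 Ω
Z = 21.0 − j6.27 Ω
|Z| = √(21.0² + 6.27²) = 21.9 Ω
I = V/|Z| = 684 mA
V_L = I·|Z_L| = 0.684 × 2.17 = 1.48 V

1.48 V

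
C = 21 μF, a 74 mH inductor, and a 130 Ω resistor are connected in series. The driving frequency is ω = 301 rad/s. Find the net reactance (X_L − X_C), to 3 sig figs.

X_L = ωL = 22.3 Ω
X_C = 1/(ωC) = 158 Ω
X = 22.3 − 158 = -136 Ω

-136 Ω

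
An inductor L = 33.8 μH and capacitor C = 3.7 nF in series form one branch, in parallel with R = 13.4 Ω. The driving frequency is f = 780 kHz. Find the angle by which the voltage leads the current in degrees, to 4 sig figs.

ω = 2πf = 4.901e+06 rad/s
X_L = ωL = 165.6 Ω
X_C = 1/(ωC) = 55.15 Ω
Branch 1: Z₁ = R = 13.40 Ω
Branch 2 (series LC): Z₂ = j(X_L − X_C) = j110.5 Ω
Parallel: Z = Z₁Z₂/(Z₁+Z₂), |Z| = 13.30 Ω, ∠Z = 6.914°

6.914°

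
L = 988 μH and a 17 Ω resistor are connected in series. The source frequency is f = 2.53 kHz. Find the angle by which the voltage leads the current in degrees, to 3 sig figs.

42.7°

ω = 2πf = 15900 rad/s
X_L = ωL = 15.7 Ω
Z = 17.0 + j15.7 Ω
|Z| = √(17.0² + 15.7²) = 23.1 Ω
∠Z = arctan(15.7/17.0) = 42.7°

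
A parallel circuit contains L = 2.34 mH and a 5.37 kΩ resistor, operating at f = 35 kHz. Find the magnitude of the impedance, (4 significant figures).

ω = 2πf = 219900 rad/s
X_L = ωL = 514.6 Ω
Parallel: admittances add. Y = 1/R + 1/(jωL)
Y = (0.0001862 − j0.001943) S
|Y| = 0.001952 S → |Z| = 1/|Y| = 512.2 Ω, ∠Z = −∠Y = 84.53°

512.2 Ω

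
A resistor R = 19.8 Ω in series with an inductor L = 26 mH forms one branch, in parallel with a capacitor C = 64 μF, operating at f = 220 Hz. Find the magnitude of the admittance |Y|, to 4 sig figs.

ω = 2πf = 1382 rad/s
X_L = ωL = 35.94 Ω
X_C = 1/(ωC) = 11.30 Ω
Branch 1 (R+jX_L): Z₁ = 19.80 + j35.94 Ω, |Z₁| = 41.03 Ω
Branch 2 (−jX_C): Z₂ = −j11.30 Ω
Parallel: Z = Z₁Z₂/(Z₁+Z₂), |Z| = 14.67 Ω, ∠Z = -80.06°
|Y| = 1/|Z| = 68.14 mS

68.14 mS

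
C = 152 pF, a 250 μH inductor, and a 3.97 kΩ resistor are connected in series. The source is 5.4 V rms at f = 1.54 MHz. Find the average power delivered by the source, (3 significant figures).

6.16 mW

ω = 2πf = 9.676e+06 rad/s
X_L = ωL = 2420 Ω
X_C = 1/(ωC) = 680 Ω
Net reactance X = X_L − X_C = 1740 Ω
Z = 3970 + j1740 Ω
|Z| = √(3970² + 1740²) = 4330 Ω
∠Z = arctan(1740/3970) = 23.7°
I = V/|Z| = 1.25 mA
P = VI cos φ = 5.4 × 0.00125 × cos(23.7°) = 6.16 mW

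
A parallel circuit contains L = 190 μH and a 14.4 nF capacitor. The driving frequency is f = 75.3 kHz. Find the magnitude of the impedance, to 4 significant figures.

231.9 Ω

ω = 2πf = 473100 rad/s
X_L = ωL = 89.89 Ω
X_C = 1/(ωC) = 146.8 Ω
Parallel: admittances add. Y = 1/(jωL) + jωC
Y = (0 − j0.004311) S
|Y| = 0.004311 S → |Z| = 1/|Y| = 231.9 Ω, ∠Z = −∠Y = 90.00°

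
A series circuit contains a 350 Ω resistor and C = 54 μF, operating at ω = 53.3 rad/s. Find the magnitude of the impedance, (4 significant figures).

X_C = 1/(ωC) = 347.4 Ω
Z = 350.0 − j347.4 Ω
|Z| = √(350.0² + 347.4²) = 493.2 Ω

493.2 Ω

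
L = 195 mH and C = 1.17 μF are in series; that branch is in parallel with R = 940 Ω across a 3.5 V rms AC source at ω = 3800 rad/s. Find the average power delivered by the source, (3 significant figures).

X_L = ωL = 741 Ω
X_C = 1/(ωC) = 225 Ω
Branch 1: Z₁ = R = 940 Ω
Branch 2 (series LC): Z₂ = j(X_L − X_C) = j516 Ω
Parallel: Z = Z₁Z₂/(Z₁+Z₂), |Z| = 452 Ω, ∠Z = 61.2°
I = V/|Z| = 7.74 mA
P = VI cos φ = 3.5 × 0.00774 × cos(61.2°) = 13.0 mW

13.0 mW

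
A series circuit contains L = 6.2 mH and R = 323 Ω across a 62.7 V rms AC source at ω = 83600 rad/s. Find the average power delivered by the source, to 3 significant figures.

3.40 W

X_L = ωL = 518 Ω
Z = 323 + j518 Ω
|Z| = √(323² + 518²) = 611 Ω
∠Z = arctan(518/323) = 58.1°
I = V/|Z| = 103 mA
P = VI cos φ = 62.7 × 0.103 × cos(58.1°) = 3.40 W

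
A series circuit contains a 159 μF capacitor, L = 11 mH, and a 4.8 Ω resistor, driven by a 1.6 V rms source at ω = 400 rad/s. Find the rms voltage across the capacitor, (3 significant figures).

X_L = ωL = 4.40 Ω
X_C = 1/(ωC) = 15.7 Ω
Net reactance X = X_L − X_C = -11.3 Ω
Z = 4.80 − j11.3 Ω
|Z| = √(4.80² + 11.3²) = 12.3 Ω
I = V/|Z| = 130 mA
V_C = I·|Z_C| = 0.130 × 15.7 = 2.05 V

2.05 V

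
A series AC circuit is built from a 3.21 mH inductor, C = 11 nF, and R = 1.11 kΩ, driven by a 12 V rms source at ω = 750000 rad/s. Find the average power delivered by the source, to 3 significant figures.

X_L = ωL = 2410 Ω
X_C = 1/(ωC) = 121 Ω
Net reactance X = X_L − X_C = 2290 Ω
Z = 1110 + j2290 Ω
|Z| = √(1110² + 2290²) = 2540 Ω
∠Z = arctan(2290/1110) = 64.1°
I = V/|Z| = 4.72 mA
P = VI cos φ = 12 × 0.00472 × cos(64.1°) = 24.7 mW

24.7 mW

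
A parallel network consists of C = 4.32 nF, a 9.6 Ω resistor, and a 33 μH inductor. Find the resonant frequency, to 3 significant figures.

422 kHz

ω₀ = 1/√(LC) = 1/√(3.3e-05 × 4.32e-09) = 2.649e+06 rad/s
f₀ = ω₀/(2π) = 422 kHz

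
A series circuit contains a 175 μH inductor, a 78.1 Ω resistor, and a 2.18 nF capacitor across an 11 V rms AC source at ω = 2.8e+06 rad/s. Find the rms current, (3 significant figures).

32.8 mA

X_L = ωL = 490 Ω
X_C = 1/(ωC) = 164 Ω
Net reactance X = X_L − X_C = 326 Ω
Z = 78.1 + j326 Ω
|Z| = √(78.1² + 326²) = 335 Ω
I = V/|Z| = 11/335 = 32.8 mA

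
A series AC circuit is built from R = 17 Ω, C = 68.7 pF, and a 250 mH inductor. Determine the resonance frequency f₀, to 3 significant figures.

38.4 kHz

ω₀ = 1/√(LC) = 1/√(0.25 × 6.87e-11) = 241300 rad/s
f₀ = ω₀/(2π) = 38.4 kHz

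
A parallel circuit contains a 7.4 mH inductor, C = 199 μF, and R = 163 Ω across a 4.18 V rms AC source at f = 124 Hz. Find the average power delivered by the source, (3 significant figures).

107 mW

ω = 2πf = 779.1 rad/s
X_L = ωL = 5.77 Ω
X_C = 1/(ωC) = 6.45 Ω
Parallel: admittances add. Y = 1/R + 1/(jωL) + jωC
Y = (0.00613 − j0.0184) S
|Y| = 0.0194 S → |Z| = 1/|Y| = 51.5 Ω, ∠Z = −∠Y = 71.6°
I = V/|Z| = 81.1 mA
P = VI cos φ = 4.18 × 0.0811 × cos(71.6°) = 107 mW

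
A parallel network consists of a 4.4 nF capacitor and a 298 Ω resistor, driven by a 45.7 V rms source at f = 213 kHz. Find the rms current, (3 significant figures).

ω = 2πf = 1.338e+06 rad/s
X_C = 1/(ωC) = 170 Ω
Parallel: admittances add. Y = 1/R + jωC
Y = (0.00336 + j0.00589) S
|Y| = 0.00678 S → |Z| = 1/|Y| = 148 Ω, ∠Z = −∠Y = -60.3°
I = V/|Z| = 45.7/148 = 310 mA

310 mA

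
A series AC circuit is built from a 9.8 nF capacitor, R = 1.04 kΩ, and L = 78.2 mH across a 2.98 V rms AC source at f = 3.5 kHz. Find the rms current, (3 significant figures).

961 μA

ω = 2πf = 21990 rad/s
X_L = ωL = 1720 Ω
X_C = 1/(ωC) = 4640 Ω
Net reactance X = X_L − X_C = -2920 Ω
Z = 1040 − j2920 Ω
|Z| = √(1040² + 2920²) = 3100 Ω
I = V/|Z| = 2.98/3100 = 961 μA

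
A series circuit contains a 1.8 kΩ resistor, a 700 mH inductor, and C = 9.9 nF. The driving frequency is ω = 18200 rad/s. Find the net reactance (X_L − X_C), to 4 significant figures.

X_L = ωL = 12740 Ω
X_C = 1/(ωC) = 5550 Ω
X = 12740 − 5550 = 7190 Ω

7190 Ω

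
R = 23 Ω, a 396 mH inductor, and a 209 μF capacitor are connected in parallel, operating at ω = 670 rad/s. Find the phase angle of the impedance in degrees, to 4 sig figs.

-72.30°

X_L = ωL = 265.3 Ω
X_C = 1/(ωC) = 7.141 Ω
Parallel: admittances add. Y = 1/R + 1/(jωL) + jωC
Y = (0.04348 + j0.1363) S
|Y| = 0.1430 S → |Z| = 1/|Y| = 6.992 Ω, ∠Z = −∠Y = -72.30°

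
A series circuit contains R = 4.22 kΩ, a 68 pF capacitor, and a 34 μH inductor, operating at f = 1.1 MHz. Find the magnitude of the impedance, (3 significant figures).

ω = 2πf = 6.912e+06 rad/s
X_L = ωL = 235 Ω
X_C = 1/(ωC) = 2130 Ω
Net reactance X = X_L − X_C = -1890 Ω
Z = 4220 − j1890 Ω
|Z| = √(4220² + 1890²) = 4630 Ω

4630 Ω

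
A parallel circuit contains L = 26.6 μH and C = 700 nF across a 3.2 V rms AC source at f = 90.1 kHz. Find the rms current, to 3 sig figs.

ω = 2πf = 566100 rad/s
X_L = ωL = 15.1 Ω
X_C = 1/(ωC) = 2.52 Ω
Parallel: admittances add. Y = 1/(jωL) + jωC
Y = (0 + j0.330) S
|Y| = 0.330 S → |Z| = 1/|Y| = 3.03 Ω, ∠Z = −∠Y = -90.0°
I = V/|Z| = 3.2/3.03 = 1.06 A

1.06 A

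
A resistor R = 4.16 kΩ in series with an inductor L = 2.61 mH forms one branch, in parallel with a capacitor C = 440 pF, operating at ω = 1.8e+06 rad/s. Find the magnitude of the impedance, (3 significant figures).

X_L = ωL = 4700 Ω
X_C = 1/(ωC) = 1260 Ω
Branch 1 (R+jX_L): Z₁ = 4160 + j4700 Ω, |Z₁| = 6280 Ω
Branch 2 (−jX_C): Z₂ = −j1260 Ω
Parallel: Z = Z₁Z₂/(Z₁+Z₂), |Z| = 1470 Ω, ∠Z = -81.1°

1470 Ω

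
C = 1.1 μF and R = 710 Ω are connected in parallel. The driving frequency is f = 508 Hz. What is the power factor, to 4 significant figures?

0.3723

ω = 2πf = 3192 rad/s
X_C = 1/(ωC) = 284.8 Ω
Parallel: admittances add. Y = 1/R + jωC
Y = (0.001408 + j0.003511) S
|Y| = 0.003783 S → |Z| = 1/|Y| = 264.3 Ω, ∠Z = −∠Y = -68.14°
cos φ = cos(-68.14°) = 0.3723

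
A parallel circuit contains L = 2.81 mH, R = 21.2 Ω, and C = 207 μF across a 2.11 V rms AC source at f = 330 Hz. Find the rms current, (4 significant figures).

552.5 mA

ω = 2πf = 2073 rad/s
X_L = ωL = 5.826 Ω
X_C = 1/(ωC) = 2.330 Ω
Parallel: admittances add. Y = 1/R + 1/(jωL) + jωC
Y = (0.04717 + j0.2576) S
|Y| = 0.2619 S → |Z| = 1/|Y| = 3.819 Ω, ∠Z = −∠Y = -79.62°
I = V/|Z| = 2.11/3.819 = 552.5 mA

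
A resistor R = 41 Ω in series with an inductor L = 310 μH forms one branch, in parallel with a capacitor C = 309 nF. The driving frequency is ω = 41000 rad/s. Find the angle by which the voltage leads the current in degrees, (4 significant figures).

-14.54°

X_L = ωL = 12.71 Ω
X_C = 1/(ωC) = 78.93 Ω
Branch 1 (R+jX_L): Z₁ = 41.00 + j12.71 Ω, |Z₁| = 42.92 Ω
Branch 2 (−jX_C): Z₂ = −j78.93 Ω
Parallel: Z = Z₁Z₂/(Z₁+Z₂), |Z| = 43.50 Ω, ∠Z = -14.54°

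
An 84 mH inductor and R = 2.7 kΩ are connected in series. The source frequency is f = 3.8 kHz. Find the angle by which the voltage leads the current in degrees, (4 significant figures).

36.61°

ω = 2πf = 23880 rad/s
X_L = ωL = 2006 Ω
Z = 2700 + j2006 Ω
|Z| = √(2700² + 2006²) = 3363 Ω
∠Z = arctan(2006/2700) = 36.61°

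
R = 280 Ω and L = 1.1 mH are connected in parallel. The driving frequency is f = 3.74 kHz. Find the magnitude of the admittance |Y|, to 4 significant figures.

38.85 mS

ω = 2πf = 23500 rad/s
X_L = ωL = 25.85 Ω
Parallel: admittances add. Y = 1/R + 1/(jωL)
Y = (0.003571 − j0.03869) S
|Y| = 0.03885 S → |Z| = 1/|Y| = 25.74 Ω, ∠Z = −∠Y = 84.73°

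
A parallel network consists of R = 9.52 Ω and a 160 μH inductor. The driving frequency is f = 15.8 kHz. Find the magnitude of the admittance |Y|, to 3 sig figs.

ω = 2πf = 99270 rad/s
X_L = ωL = 15.9 Ω
Parallel: admittances add. Y = 1/R + 1/(jωL)
Y = (0.105 − j0.0630) S
|Y| = 0.122 S → |Z| = 1/|Y| = 8.17 Ω, ∠Z = −∠Y = 30.9°

122 mS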